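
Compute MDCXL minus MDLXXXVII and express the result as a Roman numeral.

MDCXL = 1640
MDLXXXVII = 1587
1640 - 1587 = 53

LIII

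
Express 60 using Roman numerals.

Convert 60 to Roman numerals:
  60 contains 1×50 (L)
  10 contains 1×10 (X)

LX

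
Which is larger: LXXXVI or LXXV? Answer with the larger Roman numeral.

LXXXVI = 86
LXXV = 75
86 is larger

LXXXVI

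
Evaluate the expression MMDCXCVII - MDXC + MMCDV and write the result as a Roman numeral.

MMDCXCVII = 2697, MDXC = 1590, MMCDV = 2405
2697 - 1590 = 1107
1107 + 2405 = 3512

MMMDXII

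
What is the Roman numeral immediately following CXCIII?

CXCIII = 193; next is 194

CXCIV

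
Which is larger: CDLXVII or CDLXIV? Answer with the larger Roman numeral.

CDLXVII = 467
CDLXIV = 464
467 is larger

CDLXVII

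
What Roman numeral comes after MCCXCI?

MCCXCI = 1291; next is 1292

MCCXCII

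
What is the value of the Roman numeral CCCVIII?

CCCVIII: C=100, C=100, C=100, V=5, I=1, I=1, I=1
100 + 100 + 100 + 5 + 1 + 1 + 1 = 308

308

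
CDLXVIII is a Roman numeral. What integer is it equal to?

CDLXVIII: CD=400, L=50, X=10, V=5, I=1, I=1, I=1
400 + 50 + 10 + 5 + 1 + 1 + 1 = 468

468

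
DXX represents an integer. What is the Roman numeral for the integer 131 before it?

DXX = 520
520 - 131 = 389

CCCLXXXIX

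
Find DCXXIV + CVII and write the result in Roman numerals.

DCXXIV = 624
CVII = 107
624 + 107 = 731

DCCXXXI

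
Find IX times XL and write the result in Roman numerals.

IX = 9
XL = 40
9 × 40 = 360

CCCLX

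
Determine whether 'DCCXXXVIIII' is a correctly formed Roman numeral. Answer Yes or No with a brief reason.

'DCCXXXVIIII': More than 3 consecutive I's

No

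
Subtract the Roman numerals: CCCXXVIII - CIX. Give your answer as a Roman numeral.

CCCXXVIII = 328
CIX = 109
328 - 109 = 219

CCXIX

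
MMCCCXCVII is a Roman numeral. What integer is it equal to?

MMCCCXCVII: M=1000, M=1000, C=100, C=100, C=100, XC=90, V=5, I=1, I=1
1000 + 1000 + 100 + 100 + 100 + 90 + 5 + 1 + 1 = 2397

2397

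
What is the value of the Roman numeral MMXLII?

MMXLII: M=1000, M=1000, XL=40, I=1, I=1
1000 + 1000 + 40 + 1 + 1 = 2042

2042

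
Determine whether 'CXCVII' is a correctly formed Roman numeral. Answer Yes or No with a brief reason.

'CXCVII': Check the rules: uses only the symbols I, V, X, L, C, D, M; no symbol is repeated more than three times in a row; V, L and D each appear at most once; the only place a smaller symbol precedes a larger one is the allowed subtractive pair XC, the symbol right after such a pair (if any) is smaller than the pair's first symbol, and otherwise the values never increase from left to right. Value: C (100) + XC (90) + V (5) + I (1) + I (1) = 197. So it is a valid standard Roman numeral.

Yes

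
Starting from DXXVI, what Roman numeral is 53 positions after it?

DXXVI = 526
526 + 53 = 579

DLXXIX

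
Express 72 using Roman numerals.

Convert 72 to Roman numerals:
  72 contains 1×50 (L)
  22 contains 2×10 (XX)
  2 contains 2×1 (II)

LXXII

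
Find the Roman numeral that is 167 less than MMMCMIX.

MMMCMIX = 3909
3909 - 167 = 3742

MMMDCCXLII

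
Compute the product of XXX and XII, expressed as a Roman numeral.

XXX = 30
XII = 12
30 × 12 = 360

CCCLX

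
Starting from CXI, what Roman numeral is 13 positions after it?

CXI = 111
111 + 13 = 124

CXXIV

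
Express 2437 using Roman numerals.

Convert 2437 to Roman numerals:
  2437 contains 2×1000 (MM)
  437 contains 1×400 (CD)
  37 contains 3×10 (XXX)
  7 contains 1×5 (V)
  2 contains 2×1 (II)

MMCDXXXVII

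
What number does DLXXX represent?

DLXXX: D=500, L=50, X=10, X=10, X=10
500 + 50 + 10 + 10 + 10 = 580

580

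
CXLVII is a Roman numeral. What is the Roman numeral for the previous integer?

CXLVII = 147, so the previous integer is 147 - 1 = 146

CXLVI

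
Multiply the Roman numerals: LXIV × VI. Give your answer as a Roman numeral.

LXIV = 64
VI = 6
64 × 6 = 384

CCCLXXXIV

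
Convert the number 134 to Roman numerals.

Convert 134 to Roman numerals:
  134 contains 1×100 (C)
  34 contains 3×10 (XXX)
  4 contains 1×4 (IV)

CXXXIV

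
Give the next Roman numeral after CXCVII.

CXCVII = 197; next is 198

CXCVIII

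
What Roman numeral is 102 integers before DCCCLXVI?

DCCCLXVI = 866
866 - 102 = 764

DCCLXIV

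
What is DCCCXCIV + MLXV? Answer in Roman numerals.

DCCCXCIV = 894
MLXV = 1065
894 + 1065 = 1959

MCMLIX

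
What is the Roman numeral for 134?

Convert 134 to Roman numerals:
  134 contains 1×100 (C)
  34 contains 3×10 (XXX)
  4 contains 1×4 (IV)

CXXXIV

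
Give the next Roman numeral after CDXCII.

CDXCII = 492; next is 493

CDXCIII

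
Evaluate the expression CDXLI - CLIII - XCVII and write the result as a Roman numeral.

CDXLI = 441, CLIII = 153, XCVII = 97
441 - 153 = 288
288 - 97 = 191

CXCI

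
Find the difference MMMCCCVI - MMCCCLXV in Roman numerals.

MMMCCCVI = 3306
MMCCCLXV = 2365
3306 - 2365 = 941

CMXLI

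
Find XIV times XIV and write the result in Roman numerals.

XIV = 14
XIV = 14
14 × 14 = 196

CXCVI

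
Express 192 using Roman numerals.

Convert 192 to Roman numerals:
  192 contains 1×100 (C)
  92 contains 1×90 (XC)
  2 contains 2×1 (II)

CXCII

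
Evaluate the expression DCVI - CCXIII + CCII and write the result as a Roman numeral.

DCVI = 606, CCXIII = 213, CCII = 202
606 - 213 = 393
393 + 202 = 595

DXCV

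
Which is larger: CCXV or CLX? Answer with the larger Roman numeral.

CCXV = 215
CLX = 160
215 is larger

CCXV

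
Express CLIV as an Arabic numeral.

CLIV: C=100, L=50, IV=4
100 + 50 + 4 = 154

154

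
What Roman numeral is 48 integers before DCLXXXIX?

DCLXXXIX = 689
689 - 48 = 641

DCXLI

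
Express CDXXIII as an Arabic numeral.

CDXXIII: CD=400, X=10, X=10, I=1, I=1, I=1
400 + 10 + 10 + 1 + 1 + 1 = 423

423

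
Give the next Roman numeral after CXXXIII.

CXXXIII = 133; next is 134

CXXXIV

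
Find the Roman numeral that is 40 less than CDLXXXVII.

CDLXXXVII = 487
487 - 40 = 447

CDXLVII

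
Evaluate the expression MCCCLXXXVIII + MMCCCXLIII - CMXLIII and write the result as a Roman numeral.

MCCCLXXXVIII = 1388, MMCCCXLIII = 2343, CMXLIII = 943
1388 + 2343 = 3731
3731 - 943 = 2788

MMDCCLXXXVIII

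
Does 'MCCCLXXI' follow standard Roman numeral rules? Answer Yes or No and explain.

'MCCCLXXI': Check the rules: uses only the symbols I, V, X, L, C, D, M; no symbol is repeated more than three times in a row; V, L and D each appear at most once; no smaller symbol precedes a larger one (values never increase from left to right). Value: M (1000) + C (100) + C (100) + C (100) + L (50) + X (10) + X (10) + I (1) = 1371. So it is a valid standard Roman numeral.

Yes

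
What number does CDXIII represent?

CDXIII: CD=400, X=10, I=1, I=1, I=1
400 + 10 + 1 + 1 + 1 = 413

413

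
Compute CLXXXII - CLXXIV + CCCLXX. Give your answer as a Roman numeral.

CLXXXII = 182, CLXXIV = 174, CCCLXX = 370
182 - 174 = 8
8 + 370 = 378

CCCLXXVIII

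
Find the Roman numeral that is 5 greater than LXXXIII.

LXXXIII = 83
83 + 5 = 88

LXXXVIII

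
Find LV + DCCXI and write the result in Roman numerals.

LV = 55
DCCXI = 711
55 + 711 = 766

DCCLXVI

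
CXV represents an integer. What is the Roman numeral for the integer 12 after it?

CXV = 115
115 + 12 = 127

CXXVII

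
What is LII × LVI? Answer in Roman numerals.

LII = 52
LVI = 56
52 × 56 = 2912

MMCMXII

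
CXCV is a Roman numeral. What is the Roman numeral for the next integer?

CXCV = 195; next is 196

CXCVI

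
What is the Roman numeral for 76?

Convert 76 to Roman numerals:
  76 contains 1×50 (L)
  26 contains 2×10 (XX)
  6 contains 1×5 (V)
  1 contains 1×1 (I)

LXXVI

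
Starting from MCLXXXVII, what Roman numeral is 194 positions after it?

MCLXXXVII = 1187
1187 + 194 = 1381

MCCCLXXXI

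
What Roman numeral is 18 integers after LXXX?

LXXX = 80
80 + 18 = 98

XCVIII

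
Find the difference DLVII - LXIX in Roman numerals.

DLVII = 557
LXIX = 69
557 - 69 = 488

CDLXXXVIII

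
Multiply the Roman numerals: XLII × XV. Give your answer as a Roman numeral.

XLII = 42
XV = 15
42 × 15 = 630

DCXXX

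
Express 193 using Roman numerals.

Convert 193 to Roman numerals:
  193 contains 1×100 (C)
  93 contains 1×90 (XC)
  3 contains 3×1 (III)

CXCIII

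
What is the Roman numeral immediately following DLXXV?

DLXXV = 575; next is 576

DLXXVI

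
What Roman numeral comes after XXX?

XXX = 30, so the next integer is 30 + 1 = 31

XXXI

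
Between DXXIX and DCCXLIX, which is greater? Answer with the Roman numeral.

DXXIX = 529
DCCXLIX = 749
749 is larger

DCCXLIX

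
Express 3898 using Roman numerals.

Convert 3898 to Roman numerals:
  3898 contains 3×1000 (MMM)
  898 contains 1×500 (D)
  398 contains 3×100 (CCC)
  98 contains 1×90 (XC)
  8 contains 1×5 (V)
  3 contains 3×1 (III)

MMMDCCCXCVIII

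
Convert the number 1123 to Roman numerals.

Convert 1123 to Roman numerals:
  1123 contains 1×1000 (M)
  123 contains 1×100 (C)
  23 contains 2×10 (XX)
  3 contains 3×1 (III)

MCXXIII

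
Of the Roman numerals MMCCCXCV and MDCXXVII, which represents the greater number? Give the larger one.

MMCCCXCV = 2395
MDCXXVII = 1627
2395 is larger

MMCCCXCV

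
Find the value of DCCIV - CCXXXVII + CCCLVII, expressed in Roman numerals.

DCCIV = 704, CCXXXVII = 237, CCCLVII = 357
704 - 237 = 467
467 + 357 = 824

DCCCXXIV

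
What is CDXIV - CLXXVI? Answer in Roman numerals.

CDXIV = 414
CLXXVI = 176
414 - 176 = 238

CCXXXVIII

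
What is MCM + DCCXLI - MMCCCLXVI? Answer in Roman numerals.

MCM = 1900, DCCXLI = 741, MMCCCLXVI = 2366
1900 + 741 = 2641
2641 - 2366 = 275

CCLXXV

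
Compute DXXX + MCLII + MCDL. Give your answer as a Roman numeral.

DXXX = 530, MCLII = 1152, MCDL = 1450
530 + 1152 = 1682
1682 + 1450 = 3132

MMMCXXXII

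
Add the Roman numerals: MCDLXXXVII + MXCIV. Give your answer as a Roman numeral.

MCDLXXXVII = 1487
MXCIV = 1094
1487 + 1094 = 2581

MMDLXXXI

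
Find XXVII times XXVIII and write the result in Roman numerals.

XXVII = 27
XXVIII = 28
27 × 28 = 756

DCCLVI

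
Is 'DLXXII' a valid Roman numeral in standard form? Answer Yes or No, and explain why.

'DLXXII': Check the rules: uses only the symbols I, V, X, L, C, D, M; no symbol is repeated more than three times in a row; V, L and D each appear at most once; no smaller symbol precedes a larger one (values never increase from left to right). Value: D (500) + L (50) + X (10) + X (10) + I (1) + I (1) = 572. So it is a valid standard Roman numeral.

Yes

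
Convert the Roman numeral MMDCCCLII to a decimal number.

MMDCCCLII: M=1000, M=1000, D=500, C=100, C=100, C=100, L=50, I=1, I=1
1000 + 1000 + 500 + 100 + 100 + 100 + 50 + 1 + 1 = 2852

2852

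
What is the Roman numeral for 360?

Convert 360 to Roman numerals:
  360 contains 3×100 (CCC)
  60 contains 1×50 (L)
  10 contains 1×10 (X)

CCCLX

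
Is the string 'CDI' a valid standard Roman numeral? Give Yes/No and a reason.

'CDI': Check the rules: uses only the symbols I, V, X, L, C, D, M; no symbol is repeated more than three times in a row; V, L and D each appear at most once; the only place a smaller symbol precedes a larger one is the allowed subtractive pair CD, the symbol right after such a pair (if any) is smaller than the pair's first symbol, and otherwise the values never increase from left to right. Value: CD (400) + I (1) = 401. So it is a valid standard Roman numeral.

Yes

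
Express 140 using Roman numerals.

Convert 140 to Roman numerals:
  140 contains 1×100 (C)
  40 contains 1×40 (XL)

CXL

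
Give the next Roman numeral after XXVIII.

XXVIII = 28, so the next integer is 28 + 1 = 29

XXIX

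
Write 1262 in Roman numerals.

Convert 1262 to Roman numerals:
  1262 contains 1×1000 (M)
  262 contains 2×100 (CC)
  62 contains 1×50 (L)
  12 contains 1×10 (X)
  2 contains 2×1 (II)

MCCLXII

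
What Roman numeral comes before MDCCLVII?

MDCCLVII = 1757, so the previous integer is 1757 - 1 = 1756

MDCCLVI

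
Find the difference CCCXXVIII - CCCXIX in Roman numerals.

CCCXXVIII = 328
CCCXIX = 319
328 - 319 = 9

IX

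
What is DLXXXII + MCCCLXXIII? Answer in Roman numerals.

DLXXXII = 582
MCCCLXXIII = 1373
582 + 1373 = 1955

MCMLV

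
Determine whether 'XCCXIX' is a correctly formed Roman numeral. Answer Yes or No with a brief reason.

'XCCXIX': X (position 1) comes before the larger symbol C (position 3) without being directly in front of it as a subtractive pair; apart from IV, IX, XL, XC, CD and CM, symbols must go from largest to smallest

No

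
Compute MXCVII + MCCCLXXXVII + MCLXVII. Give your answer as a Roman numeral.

MXCVII = 1097, MCCCLXXXVII = 1387, MCLXVII = 1167
1097 + 1387 = 2484
2484 + 1167 = 3651

MMMDCLI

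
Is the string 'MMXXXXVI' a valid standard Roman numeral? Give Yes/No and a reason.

'MMXXXXVI': More than 3 consecutive X's

No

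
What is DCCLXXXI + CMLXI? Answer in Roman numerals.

DCCLXXXI = 781
CMLXI = 961
781 + 961 = 1742

MDCCXLII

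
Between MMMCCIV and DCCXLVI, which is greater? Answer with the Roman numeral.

MMMCCIV = 3204
DCCXLVI = 746
3204 is larger

MMMCCIV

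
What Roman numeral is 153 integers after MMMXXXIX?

MMMXXXIX = 3039
3039 + 153 = 3192

MMMCXCII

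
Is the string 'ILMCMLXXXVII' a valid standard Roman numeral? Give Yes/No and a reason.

'ILMCMLXXXVII': L should not appear more than once

No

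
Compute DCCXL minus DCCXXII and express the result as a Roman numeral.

DCCXL = 740
DCCXXII = 722
740 - 722 = 18

XVIII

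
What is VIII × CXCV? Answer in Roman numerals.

VIII = 8
CXCV = 195
8 × 195 = 1560

MDLX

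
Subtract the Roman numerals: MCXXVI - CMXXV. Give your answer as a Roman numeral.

MCXXVI = 1126
CMXXV = 925
1126 - 925 = 201

CCI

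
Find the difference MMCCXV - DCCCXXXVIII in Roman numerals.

MMCCXV = 2215
DCCCXXXVIII = 838
2215 - 838 = 1377

MCCCLXXVII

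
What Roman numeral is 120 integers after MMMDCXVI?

MMMDCXVI = 3616
3616 + 120 = 3736

MMMDCCXXXVI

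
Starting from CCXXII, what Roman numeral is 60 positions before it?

CCXXII = 222
222 - 60 = 162

CLXII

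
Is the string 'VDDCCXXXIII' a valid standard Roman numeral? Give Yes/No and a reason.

'VDDCCXXXIII': D should not appear more than once

No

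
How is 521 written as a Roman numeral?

Convert 521 to Roman numerals:
  521 contains 1×500 (D)
  21 contains 2×10 (XX)
  1 contains 1×1 (I)

DXXI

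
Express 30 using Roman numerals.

Convert 30 to Roman numerals:
  30 contains 3×10 (XXX)

XXX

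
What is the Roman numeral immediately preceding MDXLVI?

MDXLVI = 1546, so the previous integer is 1546 - 1 = 1545

MDXLV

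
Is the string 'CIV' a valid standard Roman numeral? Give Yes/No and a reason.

'CIV': Check the rules: uses only the symbols I, V, X, L, C, D, M; no symbol is repeated more than three times in a row; V, L and D each appear at most once; the only place a smaller symbol precedes a larger one is the allowed subtractive pair IV, the symbol right after such a pair (if any) is smaller than the pair's first symbol, and otherwise the values never increase from left to right. Value: C (100) + IV (4) = 104. So it is a valid standard Roman numeral.

Yes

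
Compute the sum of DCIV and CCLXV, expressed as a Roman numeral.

DCIV = 604
CCLXV = 265
604 + 265 = 869

DCCCLXIX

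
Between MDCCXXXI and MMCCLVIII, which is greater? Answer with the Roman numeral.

MDCCXXXI = 1731
MMCCLVIII = 2258
2258 is larger

MMCCLVIII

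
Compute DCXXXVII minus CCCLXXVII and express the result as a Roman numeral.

DCXXXVII = 637
CCCLXXVII = 377
637 - 377 = 260

CCLX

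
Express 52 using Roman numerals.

Convert 52 to Roman numerals:
  52 contains 1×50 (L)
  2 contains 2×1 (II)

LII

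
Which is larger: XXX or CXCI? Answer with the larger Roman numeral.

XXX = 30
CXCI = 191
191 is larger

CXCI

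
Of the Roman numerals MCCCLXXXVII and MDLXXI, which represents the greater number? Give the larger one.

MCCCLXXXVII = 1387
MDLXXI = 1571
1571 is larger

MDLXXI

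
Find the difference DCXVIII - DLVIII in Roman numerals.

DCXVIII = 618
DLVIII = 558
618 - 558 = 60

LX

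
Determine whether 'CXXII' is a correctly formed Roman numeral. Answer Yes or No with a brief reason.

'CXXII': Check the rules: uses only the symbols I, V, X, L, C, D, M; no symbol is repeated more than three times in a row; V, L and D each appear at most once; no smaller symbol precedes a larger one (values never increase from left to right). Value: C (100) + X (10) + X (10) + I (1) + I (1) = 122. So it is a valid standard Roman numeral.

Yes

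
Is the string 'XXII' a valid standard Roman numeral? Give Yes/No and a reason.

'XXII': Check the rules: uses only the symbols I, V, X, L, C, D, M; no symbol is repeated more than three times in a row; V, L and D each appear at most once; no smaller symbol precedes a larger one (values never increase from left to right). Value: X (10) + X (10) + I (1) + I (1) = 22. So it is a valid standard Roman numeral.

Yes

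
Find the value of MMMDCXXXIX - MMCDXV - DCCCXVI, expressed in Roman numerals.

MMMDCXXXIX = 3639, MMCDXV = 2415, DCCCXVI = 816
3639 - 2415 = 1224
1224 - 816 = 408

CDVIII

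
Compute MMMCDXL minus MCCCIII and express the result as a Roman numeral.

MMMCDXL = 3440
MCCCIII = 1303
3440 - 1303 = 2137

MMCXXXVII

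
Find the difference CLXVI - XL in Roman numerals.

CLXVI = 166
XL = 40
166 - 40 = 126

CXXVI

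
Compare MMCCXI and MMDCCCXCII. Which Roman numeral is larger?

MMCCXI = 2211
MMDCCCXCII = 2892
2892 is larger

MMDCCCXCII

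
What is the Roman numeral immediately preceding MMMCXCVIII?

MMMCXCVIII = 3198; previous is 3197

MMMCXCVII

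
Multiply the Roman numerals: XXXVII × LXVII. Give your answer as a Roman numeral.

XXXVII = 37
LXVII = 67
37 × 67 = 2479

MMCDLXXIX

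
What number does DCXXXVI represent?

DCXXXVI: D=500, C=100, X=10, X=10, X=10, V=5, I=1
500 + 100 + 10 + 10 + 10 + 5 + 1 = 636

636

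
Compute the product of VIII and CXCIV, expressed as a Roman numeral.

VIII = 8
CXCIV = 194
8 × 194 = 1552

MDLII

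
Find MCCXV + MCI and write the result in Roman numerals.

MCCXV = 1215
MCI = 1101
1215 + 1101 = 2316

MMCCCXVI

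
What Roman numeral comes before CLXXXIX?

CLXXXIX = 189, so the previous integer is 189 - 1 = 188

CLXXXVIII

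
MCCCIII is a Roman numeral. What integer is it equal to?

MCCCIII: M=1000, C=100, C=100, C=100, I=1, I=1, I=1
1000 + 100 + 100 + 100 + 1 + 1 + 1 = 1303

1303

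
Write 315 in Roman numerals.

Convert 315 to Roman numerals:
  315 contains 3×100 (CCC)
  15 contains 1×10 (X)
  5 contains 1×5 (V)

CCCXV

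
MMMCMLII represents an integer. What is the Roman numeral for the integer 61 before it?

MMMCMLII = 3952
3952 - 61 = 3891

MMMDCCCXCI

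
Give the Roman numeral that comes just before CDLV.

CDLV = 455; previous is 454

CDLIV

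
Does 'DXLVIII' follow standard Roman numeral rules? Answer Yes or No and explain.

'DXLVIII': Check the rules: uses only the symbols I, V, X, L, C, D, M; no symbol is repeated more than three times in a row; V, L and D each appear at most once; the only place a smaller symbol precedes a larger one is the allowed subtractive pair XL, the symbol right after such a pair (if any) is smaller than the pair's first symbol, and otherwise the values never increase from left to right. Value: D (500) + XL (40) + V (5) + I (1) + I (1) + I (1) = 548. So it is a valid standard Roman numeral.

Yes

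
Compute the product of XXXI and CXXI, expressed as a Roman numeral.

XXXI = 31
CXXI = 121
31 × 121 = 3751

MMMDCCLI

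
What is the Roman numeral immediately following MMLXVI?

MMLXVI = 2066, so the next integer is 2066 + 1 = 2067

MMLXVII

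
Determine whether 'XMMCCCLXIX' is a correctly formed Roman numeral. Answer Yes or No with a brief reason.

'XMMCCCLXIX': Invalid subtractive combination: XM

No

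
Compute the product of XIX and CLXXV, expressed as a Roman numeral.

XIX = 19
CLXXV = 175
19 × 175 = 3325

MMMCCCXXV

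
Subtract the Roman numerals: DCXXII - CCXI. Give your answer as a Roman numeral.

DCXXII = 622
CCXI = 211
622 - 211 = 411

CDXI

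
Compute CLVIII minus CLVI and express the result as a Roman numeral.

CLVIII = 158
CLVI = 156
158 - 156 = 2

II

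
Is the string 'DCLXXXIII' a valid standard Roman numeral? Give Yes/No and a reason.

'DCLXXXIII': Check the rules: uses only the symbols I, V, X, L, C, D, M; no symbol is repeated more than three times in a row; V, L and D each appear at most once; no smaller symbol precedes a larger one (values never increase from left to right). Value: D (500) + C (100) + L (50) + X (10) + X (10) + X (10) + I (1) + I (1) + I (1) = 683. So it is a valid standard Roman numeral.

Yes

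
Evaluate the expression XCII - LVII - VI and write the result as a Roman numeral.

XCII = 92, LVII = 57, VI = 6
92 - 57 = 35
35 - 6 = 29

XXIX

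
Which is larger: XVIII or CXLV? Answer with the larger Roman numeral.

XVIII = 18
CXLV = 145
145 is larger

CXLV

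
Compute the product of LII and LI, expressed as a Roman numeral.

LII = 52
LI = 51
52 × 51 = 2652

MMDCLII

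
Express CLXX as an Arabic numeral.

CLXX: C=100, L=50, X=10, X=10
100 + 50 + 10 + 10 = 170

170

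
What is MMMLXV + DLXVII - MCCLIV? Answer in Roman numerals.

MMMLXV = 3065, DLXVII = 567, MCCLIV = 1254
3065 + 567 = 3632
3632 - 1254 = 2378

MMCCCLXXVIII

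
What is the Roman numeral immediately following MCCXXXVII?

MCCXXXVII = 1237, so the next integer is 1237 + 1 = 1238

MCCXXXVIII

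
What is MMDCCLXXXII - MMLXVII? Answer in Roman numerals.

MMDCCLXXXII = 2782
MMLXVII = 2067
2782 - 2067 = 715

DCCXV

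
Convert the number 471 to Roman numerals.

Convert 471 to Roman numerals:
  471 contains 1×400 (CD)
  71 contains 1×50 (L)
  21 contains 2×10 (XX)
  1 contains 1×1 (I)

CDLXXI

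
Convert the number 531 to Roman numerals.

Convert 531 to Roman numerals:
  531 contains 1×500 (D)
  31 contains 3×10 (XXX)
  1 contains 1×1 (I)

DXXXI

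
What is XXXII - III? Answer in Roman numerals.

XXXII = 32
III = 3
32 - 3 = 29

XXIX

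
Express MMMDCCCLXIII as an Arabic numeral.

MMMDCCCLXIII: M=1000, M=1000, M=1000, D=500, C=100, C=100, C=100, L=50, X=10, I=1, I=1, I=1
1000 + 1000 + 1000 + 500 + 100 + 100 + 100 + 50 + 10 + 1 + 1 + 1 = 3863

3863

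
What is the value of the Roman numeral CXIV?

CXIV: C=100, X=10, IV=4
100 + 10 + 4 = 114

114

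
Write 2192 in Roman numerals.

Convert 2192 to Roman numerals:
  2192 contains 2×1000 (MM)
  192 contains 1×100 (C)
  92 contains 1×90 (XC)
  2 contains 2×1 (II)

MMCXCII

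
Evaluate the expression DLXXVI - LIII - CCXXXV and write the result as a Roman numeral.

DLXXVI = 576, LIII = 53, CCXXXV = 235
576 - 53 = 523
523 - 235 = 288

CCLXXXVIII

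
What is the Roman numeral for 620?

Convert 620 to Roman numerals:
  620 contains 1×500 (D)
  120 contains 1×100 (C)
  20 contains 2×10 (XX)

DCXX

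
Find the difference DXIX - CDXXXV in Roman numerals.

DXIX = 519
CDXXXV = 435
519 - 435 = 84

LXXXIV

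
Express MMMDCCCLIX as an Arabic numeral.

MMMDCCCLIX: M=1000, M=1000, M=1000, D=500, C=100, C=100, C=100, L=50, IX=9
1000 + 1000 + 1000 + 500 + 100 + 100 + 100 + 50 + 9 = 3859

3859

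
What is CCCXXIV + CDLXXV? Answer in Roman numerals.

CCCXXIV = 324
CDLXXV = 475
324 + 475 = 799

DCCXCIX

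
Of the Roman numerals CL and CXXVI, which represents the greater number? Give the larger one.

CL = 150
CXXVI = 126
150 is larger

CL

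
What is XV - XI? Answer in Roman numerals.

XV = 15
XI = 11
15 - 11 = 4

IV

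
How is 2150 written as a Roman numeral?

Convert 2150 to Roman numerals:
  2150 contains 2×1000 (MM)
  150 contains 1×100 (C)
  50 contains 1×50 (L)

MMCL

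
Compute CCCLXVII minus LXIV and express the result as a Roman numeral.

CCCLXVII = 367
LXIV = 64
367 - 64 = 303

CCCIII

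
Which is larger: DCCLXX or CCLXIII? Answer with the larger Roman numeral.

DCCLXX = 770
CCLXIII = 263
770 is larger

DCCLXX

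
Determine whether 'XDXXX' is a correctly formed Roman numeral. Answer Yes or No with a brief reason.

'XDXXX': Invalid subtractive combination: XD

No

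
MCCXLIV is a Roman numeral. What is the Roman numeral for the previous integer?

MCCXLIV = 1244; previous is 1243

MCCXLIII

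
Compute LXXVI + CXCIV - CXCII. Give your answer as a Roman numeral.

LXXVI = 76, CXCIV = 194, CXCII = 192
76 + 194 = 270
270 - 192 = 78

LXXVIII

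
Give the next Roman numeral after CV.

CV = 105; next is 106

CVI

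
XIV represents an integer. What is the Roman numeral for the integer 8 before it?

XIV = 14
14 - 8 = 6

VI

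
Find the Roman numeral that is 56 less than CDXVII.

CDXVII = 417
417 - 56 = 361

CCCLXI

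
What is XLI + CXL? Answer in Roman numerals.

XLI = 41
CXL = 140
41 + 140 = 181

CLXXXI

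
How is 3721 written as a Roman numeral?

Convert 3721 to Roman numerals:
  3721 contains 3×1000 (MMM)
  721 contains 1×500 (D)
  221 contains 2×100 (CC)
  21 contains 2×10 (XX)
  1 contains 1×1 (I)

MMMDCCXXI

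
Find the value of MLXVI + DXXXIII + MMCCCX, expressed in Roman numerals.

MLXVI = 1066, DXXXIII = 533, MMCCCX = 2310
1066 + 533 = 1599
1599 + 2310 = 3909

MMMCMIX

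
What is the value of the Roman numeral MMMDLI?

MMMDLI: M=1000, M=1000, M=1000, D=500, L=50, I=1
1000 + 1000 + 1000 + 500 + 50 + 1 = 3551

3551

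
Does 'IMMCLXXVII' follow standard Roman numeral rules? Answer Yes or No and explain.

'IMMCLXXVII': Invalid subtractive combination: IM

No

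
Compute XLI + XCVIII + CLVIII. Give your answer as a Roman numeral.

XLI = 41, XCVIII = 98, CLVIII = 158
41 + 98 = 139
139 + 158 = 297

CCXCVII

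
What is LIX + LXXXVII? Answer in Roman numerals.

LIX = 59
LXXXVII = 87
59 + 87 = 146

CXLVI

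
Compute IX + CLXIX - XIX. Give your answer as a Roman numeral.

IX = 9, CLXIX = 169, XIX = 19
9 + 169 = 178
178 - 19 = 159

CLIX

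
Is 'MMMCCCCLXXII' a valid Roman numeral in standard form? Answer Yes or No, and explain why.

'MMMCCCCLXXII': More than 3 consecutive C's

No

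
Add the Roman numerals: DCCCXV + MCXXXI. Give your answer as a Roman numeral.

DCCCXV = 815
MCXXXI = 1131
815 + 1131 = 1946

MCMXLVI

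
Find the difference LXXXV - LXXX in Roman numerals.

LXXXV = 85
LXXX = 80
85 - 80 = 5

V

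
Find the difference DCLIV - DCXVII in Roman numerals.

DCLIV = 654
DCXVII = 617
654 - 617 = 37

XXXVII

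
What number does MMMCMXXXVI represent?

MMMCMXXXVI: M=1000, M=1000, M=1000, CM=900, X=10, X=10, X=10, V=5, I=1
1000 + 1000 + 1000 + 900 + 10 + 10 + 10 + 5 + 1 = 3936

3936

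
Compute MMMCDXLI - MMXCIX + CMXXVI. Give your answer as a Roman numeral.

MMMCDXLI = 3441, MMXCIX = 2099, CMXXVI = 926
3441 - 2099 = 1342
1342 + 926 = 2268

MMCCLXVIII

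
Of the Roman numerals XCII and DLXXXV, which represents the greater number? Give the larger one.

XCII = 92
DLXXXV = 585
585 is larger

DLXXXV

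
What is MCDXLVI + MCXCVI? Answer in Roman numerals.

MCDXLVI = 1446
MCXCVI = 1196
1446 + 1196 = 2642

MMDCXLII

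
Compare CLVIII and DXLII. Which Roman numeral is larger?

CLVIII = 158
DXLII = 542
542 is larger

DXLII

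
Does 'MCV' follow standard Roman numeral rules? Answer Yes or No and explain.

'MCV': Check the rules: uses only the symbols I, V, X, L, C, D, M; no symbol is repeated more than three times in a row; V, L and D each appear at most once; no smaller symbol precedes a larger one (values never increase from left to right). Value: M (1000) + C (100) + V (5) = 1105. So it is a valid standard Roman numeral.

Yes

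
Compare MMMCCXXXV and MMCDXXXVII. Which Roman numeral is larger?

MMMCCXXXV = 3235
MMCDXXXVII = 2437
3235 is larger

MMMCCXXXV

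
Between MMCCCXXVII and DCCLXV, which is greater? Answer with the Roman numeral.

MMCCCXXVII = 2327
DCCLXV = 765
2327 is larger

MMCCCXXVII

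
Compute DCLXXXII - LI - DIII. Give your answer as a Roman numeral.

DCLXXXII = 682, LI = 51, DIII = 503
682 - 51 = 631
631 - 503 = 128

CXXVIII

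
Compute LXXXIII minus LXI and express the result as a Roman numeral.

LXXXIII = 83
LXI = 61
83 - 61 = 22

XXII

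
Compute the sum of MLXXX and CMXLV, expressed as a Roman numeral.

MLXXX = 1080
CMXLV = 945
1080 + 945 = 2025

MMXXV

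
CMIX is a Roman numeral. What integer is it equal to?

CMIX: CM=900, IX=9
900 + 9 = 909

909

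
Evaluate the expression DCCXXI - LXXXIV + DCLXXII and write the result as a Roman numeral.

DCCXXI = 721, LXXXIV = 84, DCLXXII = 672
721 - 84 = 637
637 + 672 = 1309

MCCCIX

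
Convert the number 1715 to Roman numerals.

Convert 1715 to Roman numerals:
  1715 contains 1×1000 (M)
  715 contains 1×500 (D)
  215 contains 2×100 (CC)
  15 contains 1×10 (X)
  5 contains 1×5 (V)

MDCCXV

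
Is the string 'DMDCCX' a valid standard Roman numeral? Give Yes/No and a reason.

'DMDCCX': D should not appear more than once

No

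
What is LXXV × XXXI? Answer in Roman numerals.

LXXV = 75
XXXI = 31
75 × 31 = 2325

MMCCCXXV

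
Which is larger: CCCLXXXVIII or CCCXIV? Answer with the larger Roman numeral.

CCCLXXXVIII = 388
CCCXIV = 314
388 is larger

CCCLXXXVIII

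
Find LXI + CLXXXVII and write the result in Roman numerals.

LXI = 61
CLXXXVII = 187
61 + 187 = 248

CCXLVIII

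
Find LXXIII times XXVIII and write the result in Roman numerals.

LXXIII = 73
XXVIII = 28
73 × 28 = 2044

MMXLIV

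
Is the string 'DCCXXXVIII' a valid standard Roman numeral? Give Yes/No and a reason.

'DCCXXXVIII': Check the rules: uses only the symbols I, V, X, L, C, D, M; no symbol is repeated more than three times in a row; V, L and D each appear at most once; no smaller symbol precedes a larger one (values never increase from left to right). Value: D (500) + C (100) + C (100) + X (10) + X (10) + X (10) + V (5) + I (1) + I (1) + I (1) = 738. So it is a valid standard Roman numeral.

Yes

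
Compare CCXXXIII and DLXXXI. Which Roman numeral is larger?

CCXXXIII = 233
DLXXXI = 581
581 is larger

DLXXXI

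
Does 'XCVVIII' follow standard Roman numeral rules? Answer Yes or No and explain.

'XCVVIII': V should not appear more than once

No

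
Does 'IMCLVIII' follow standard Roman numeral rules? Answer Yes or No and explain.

'IMCLVIII': Invalid subtractive combination: IM

No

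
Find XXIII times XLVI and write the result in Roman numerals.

XXIII = 23
XLVI = 46
23 × 46 = 1058

MLVIII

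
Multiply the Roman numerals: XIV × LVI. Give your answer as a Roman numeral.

XIV = 14
LVI = 56
14 × 56 = 784

DCCLXXXIV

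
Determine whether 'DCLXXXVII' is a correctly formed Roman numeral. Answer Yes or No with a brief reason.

'DCLXXXVII': Check the rules: uses only the symbols I, V, X, L, C, D, M; no symbol is repeated more than three times in a row; V, L and D each appear at most once; no smaller symbol precedes a larger one (values never increase from left to right). Value: D (500) + C (100) + L (50) + X (10) + X (10) + X (10) + V (5) + I (1) + I (1) = 687. So it is a valid standard Roman numeral.

Yes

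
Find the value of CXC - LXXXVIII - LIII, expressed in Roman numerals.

CXC = 190, LXXXVIII = 88, LIII = 53
190 - 88 = 102
102 - 53 = 49

XLIX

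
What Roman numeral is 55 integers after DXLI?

DXLI = 541
541 + 55 = 596

DXCVI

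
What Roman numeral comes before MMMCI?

MMMCI = 3101; previous is 3100

MMMC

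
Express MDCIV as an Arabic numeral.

MDCIV: M=1000, D=500, C=100, IV=4
1000 + 500 + 100 + 4 = 1604

1604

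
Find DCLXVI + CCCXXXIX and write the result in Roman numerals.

DCLXVI = 666
CCCXXXIX = 339
666 + 339 = 1005

MV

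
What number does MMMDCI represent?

MMMDCI: M=1000, M=1000, M=1000, D=500, C=100, I=1
1000 + 1000 + 1000 + 500 + 100 + 1 = 3601

3601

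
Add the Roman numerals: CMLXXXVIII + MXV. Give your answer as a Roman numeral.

CMLXXXVIII = 988
MXV = 1015
988 + 1015 = 2003

MMIII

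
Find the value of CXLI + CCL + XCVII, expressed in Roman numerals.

CXLI = 141, CCL = 250, XCVII = 97
141 + 250 = 391
391 + 97 = 488

CDLXXXVIII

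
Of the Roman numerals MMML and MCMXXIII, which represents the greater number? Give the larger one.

MMML = 3050
MCMXXIII = 1923
3050 is larger

MMML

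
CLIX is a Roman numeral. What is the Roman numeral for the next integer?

CLIX = 159, so the next integer is 159 + 1 = 160

CLX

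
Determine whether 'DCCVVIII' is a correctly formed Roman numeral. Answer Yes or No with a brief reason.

'DCCVVIII': V should not appear more than once

No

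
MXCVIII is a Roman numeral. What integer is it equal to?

MXCVIII: M=1000, XC=90, V=5, I=1, I=1, I=1
1000 + 90 + 5 + 1 + 1 + 1 = 1098

1098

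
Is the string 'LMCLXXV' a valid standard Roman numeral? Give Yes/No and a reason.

'LMCLXXV': L should not appear more than once

No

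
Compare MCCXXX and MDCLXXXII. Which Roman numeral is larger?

MCCXXX = 1230
MDCLXXXII = 1682
1682 is larger

MDCLXXXII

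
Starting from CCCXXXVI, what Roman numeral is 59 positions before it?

CCCXXXVI = 336
336 - 59 = 277

CCLXXVII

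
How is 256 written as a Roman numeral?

Convert 256 to Roman numerals:
  256 contains 2×100 (CC)
  56 contains 1×50 (L)
  6 contains 1×5 (V)
  1 contains 1×1 (I)

CCLVI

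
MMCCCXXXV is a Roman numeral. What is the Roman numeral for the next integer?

MMCCCXXXV = 2335, so the next integer is 2335 + 1 = 2336

MMCCCXXXVI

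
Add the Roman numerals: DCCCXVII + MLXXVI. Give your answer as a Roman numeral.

DCCCXVII = 817
MLXXVI = 1076
817 + 1076 = 1893

MDCCCXCIII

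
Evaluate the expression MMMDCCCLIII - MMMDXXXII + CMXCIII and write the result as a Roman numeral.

MMMDCCCLIII = 3853, MMMDXXXII = 3532, CMXCIII = 993
3853 - 3532 = 321
321 + 993 = 1314

MCCCXIV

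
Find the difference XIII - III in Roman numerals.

XIII = 13
III = 3
13 - 3 = 10

X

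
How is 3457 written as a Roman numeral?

Convert 3457 to Roman numerals:
  3457 contains 3×1000 (MMM)
  457 contains 1×400 (CD)
  57 contains 1×50 (L)
  7 contains 1×5 (V)
  2 contains 2×1 (II)

MMMCDLVII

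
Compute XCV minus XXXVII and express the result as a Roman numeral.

XCV = 95
XXXVII = 37
95 - 37 = 58

LVIII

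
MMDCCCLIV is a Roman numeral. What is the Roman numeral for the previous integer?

MMDCCCLIV = 2854, so the previous integer is 2854 - 1 = 2853

MMDCCCLIII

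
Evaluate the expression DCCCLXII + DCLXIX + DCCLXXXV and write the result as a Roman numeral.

DCCCLXII = 862, DCLXIX = 669, DCCLXXXV = 785
862 + 669 = 1531
1531 + 785 = 2316

MMCCCXVI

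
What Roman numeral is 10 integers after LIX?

LIX = 59
59 + 10 = 69

LXIX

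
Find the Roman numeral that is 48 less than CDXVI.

CDXVI = 416
416 - 48 = 368

CCCLXVIII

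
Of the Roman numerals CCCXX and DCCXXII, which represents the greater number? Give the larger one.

CCCXX = 320
DCCXXII = 722
722 is larger

DCCXXII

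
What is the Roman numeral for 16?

Convert 16 to Roman numerals:
  16 contains 1×10 (X)
  6 contains 1×5 (V)
  1 contains 1×1 (I)

XVI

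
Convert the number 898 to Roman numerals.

Convert 898 to Roman numerals:
  898 contains 1×500 (D)
  398 contains 3×100 (CCC)
  98 contains 1×90 (XC)
  8 contains 1×5 (V)
  3 contains 3×1 (III)

DCCCXCVIII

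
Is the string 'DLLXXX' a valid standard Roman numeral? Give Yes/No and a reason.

'DLLXXX': L should not appear more than once

No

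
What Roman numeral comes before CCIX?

CCIX = 209; previous is 208

CCVIII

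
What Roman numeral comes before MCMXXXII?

MCMXXXII = 1932, so the previous integer is 1932 - 1 = 1931

MCMXXXI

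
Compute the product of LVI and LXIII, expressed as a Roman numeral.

LVI = 56
LXIII = 63
56 × 63 = 3528

MMMDXXVIII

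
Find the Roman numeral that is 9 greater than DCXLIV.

DCXLIV = 644
644 + 9 = 653

DCLIII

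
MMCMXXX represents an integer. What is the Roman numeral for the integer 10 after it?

MMCMXXX = 2930
2930 + 10 = 2940

MMCMXL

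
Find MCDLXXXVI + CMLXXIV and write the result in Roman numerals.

MCDLXXXVI = 1486
CMLXXIV = 974
1486 + 974 = 2460

MMCDLX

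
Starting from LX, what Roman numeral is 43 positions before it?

LX = 60
60 - 43 = 17

XVII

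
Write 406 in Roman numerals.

Convert 406 to Roman numerals:
  406 contains 1×400 (CD)
  6 contains 1×5 (V)
  1 contains 1×1 (I)

CDVI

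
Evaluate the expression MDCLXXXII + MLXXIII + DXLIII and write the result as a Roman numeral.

MDCLXXXII = 1682, MLXXIII = 1073, DXLIII = 543
1682 + 1073 = 2755
2755 + 543 = 3298

MMMCCXCVIII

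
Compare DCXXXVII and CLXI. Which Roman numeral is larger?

DCXXXVII = 637
CLXI = 161
637 is larger

DCXXXVII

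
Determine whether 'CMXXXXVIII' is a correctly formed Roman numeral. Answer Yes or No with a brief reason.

'CMXXXXVIII': More than 3 consecutive X's

No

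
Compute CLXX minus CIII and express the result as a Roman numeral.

CLXX = 170
CIII = 103
170 - 103 = 67

LXVII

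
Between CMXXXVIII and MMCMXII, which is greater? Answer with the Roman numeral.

CMXXXVIII = 938
MMCMXII = 2912
2912 is larger

MMCMXII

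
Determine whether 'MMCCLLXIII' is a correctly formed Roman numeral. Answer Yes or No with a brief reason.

'MMCCLLXIII': L should not appear more than once

No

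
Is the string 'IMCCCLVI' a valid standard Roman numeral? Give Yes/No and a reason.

'IMCCCLVI': Invalid subtractive combination: IM

No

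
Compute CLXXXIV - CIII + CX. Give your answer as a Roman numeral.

CLXXXIV = 184, CIII = 103, CX = 110
184 - 103 = 81
81 + 110 = 191

CXCI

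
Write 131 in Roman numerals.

Convert 131 to Roman numerals:
  131 contains 1×100 (C)
  31 contains 3×10 (XXX)
  1 contains 1×1 (I)

CXXXI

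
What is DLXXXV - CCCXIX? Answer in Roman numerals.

DLXXXV = 585
CCCXIX = 319
585 - 319 = 266

CCLXVI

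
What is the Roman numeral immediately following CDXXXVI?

CDXXXVI = 436; next is 437

CDXXXVII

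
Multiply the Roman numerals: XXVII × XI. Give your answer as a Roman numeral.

XXVII = 27
XI = 11
27 × 11 = 297

CCXCVII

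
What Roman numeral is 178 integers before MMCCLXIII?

MMCCLXIII = 2263
2263 - 178 = 2085

MMLXXXV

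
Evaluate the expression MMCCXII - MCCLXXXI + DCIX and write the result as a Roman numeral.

MMCCXII = 2212, MCCLXXXI = 1281, DCIX = 609
2212 - 1281 = 931
931 + 609 = 1540

MDXL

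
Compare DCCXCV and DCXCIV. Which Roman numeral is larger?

DCCXCV = 795
DCXCIV = 694
795 is larger

DCCXCV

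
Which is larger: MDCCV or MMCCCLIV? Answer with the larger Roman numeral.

MDCCV = 1705
MMCCCLIV = 2354
2354 is larger

MMCCCLIV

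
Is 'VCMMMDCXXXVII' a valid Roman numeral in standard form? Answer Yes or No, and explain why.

'VCMMMDCXXXVII': V should not appear more than once

No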